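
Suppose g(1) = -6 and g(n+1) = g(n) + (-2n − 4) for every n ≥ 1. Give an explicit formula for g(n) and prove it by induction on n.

Claim: g(n) = -n^2 − 3n − 2.

Base case: g(1) = -6, and -1^2 − 3·1 − 2 = -6.
Assume g(k) = -k^2 − 3k − 2.
Then g(k+1) = g(k) + (-2k − 4) = (-k^2 − 3k − 2) + (-2k − 4) = -k^2 − 5k − 6,
and -(k+1)^2 − 3·(k+1) − 2 = -k^2 − 5k − 6.
This completes the inductive step, so g(n) = -n^2 − 3n − 2 for all n ≥ 1.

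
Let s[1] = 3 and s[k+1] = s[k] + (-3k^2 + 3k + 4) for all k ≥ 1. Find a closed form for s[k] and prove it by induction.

Claim: s[k] = -k^3 + 3k^2 + 2k − 1.

Base case: s[1] = 3, and -1^3 + 3·1^2 + 2·1 − 1 = 3.
Assume s[j] = -j^3 + 3j^2 + 2j − 1.
Then s[j+1] = s[j] + (-3j^2 + 3j + 4) = (-j^3 + 3j^2 + 2j − 1) + (-3j^2 + 3j + 4) = -j^3 + 5j + 3,
and -(j+1)^3 + 3·(j+1)^2 + 2·(j+1) − 1 = -j^3 + 5j + 3.
This completes the inductive step, so s[k] = -k^3 + 3k^2 + 2k − 1 for all k ≥ 1.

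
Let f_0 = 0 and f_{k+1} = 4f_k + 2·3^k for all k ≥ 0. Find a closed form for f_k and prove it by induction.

Claim: f_k = 2·4^k − 2·3^k.

Base case: f_0 = 0, and 2·4^0 − 2·3^0 = 2 − 2 = 0.
Assume f_r = 2·4^r − 2·3^r for some r ≥ 0.
Then f_{r+1} = 4f_r + 2·3^r = 4·(2·4^r − 2·3^r) + 2·3^r = 2·4^{r+1} − 8·3^r + 2·3^r = 2·4^{r+1} − 6·3^r = 2·4^{r+1} − 2·3^{r+1}.
Hence f_k = 2·4^k − 2·3^k for every k ≥ 0, by induction.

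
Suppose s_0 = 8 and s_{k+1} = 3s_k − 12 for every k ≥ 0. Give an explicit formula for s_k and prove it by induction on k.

Claim: s_k = 2·3^k + 6.

Base case: s_0 = 8, and 2·3^0 + 6 = 2 + 6 = 8.
Assume s_m = 2·3^m + 6 for some m ≥ 0.
Then s_{m+1} = 3s_m − 12 = 3·(2·3^m + 6) − 12 = 6·3^m + 18 − 12 = 2·3^{m+1} + 6.
Hence s_k = 2·3^k + 6 for every k ≥ 0, by induction.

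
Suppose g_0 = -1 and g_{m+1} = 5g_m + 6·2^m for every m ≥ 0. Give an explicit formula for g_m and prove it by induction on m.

Claim: g_m = 5^m − 2·2^m.

Base case: g_0 = -1, and 5^0 − 2·2^0 = 1 − 2 = -1.
Assume g_r = 5^r − 2·2^r for some r ≥ 0.
Then g_{r+1} = 5g_r + 6·2^r = 5·(5^r − 2·2^r) + 6·2^r = 5^{r+1} − 10·2^r + 6·2^r = 5^{r+1} − 4·2^r = 5^{r+1} − 2·2^{r+1}.
By induction, g_m = 5^m − 2·2^m for all m ≥ 0.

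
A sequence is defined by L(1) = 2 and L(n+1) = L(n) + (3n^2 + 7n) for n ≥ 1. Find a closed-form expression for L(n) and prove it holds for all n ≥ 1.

Claim: L(n) = n^3 + 2n^2 − 3n + 2.

Base case: L(1) = 2, and 1^3 + 2·1^2 − 3·1 + 2 = 2.
Assume L(j) = j^3 + 2j^2 − 3j + 2.
Then L(j+1) = L(j) + (3j^2 + 7j) = (j^3 + 2j^2 − 3j + 2) + (3j^2 + 7j) = j^3 + 5j^2 + 4j + 2,
and (j+1)^3 + 2·(j+1)^2 − 3·(j+1) + 2 = j^3 + 5j^2 + 4j + 2.
This completes the inductive step, so L(n) = n^3 + 2n^2 − 3n + 2 for all n ≥ 1.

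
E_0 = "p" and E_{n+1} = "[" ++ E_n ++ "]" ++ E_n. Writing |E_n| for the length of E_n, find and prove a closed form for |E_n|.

Claim: |E_n| = 3·2^n − 2.

Base case: |E_0| = 1, and 3·2^0 − 2 = 1.
Assume |E_r| = 3·2^r − 2.
Then |E_{r+1}| = 1 + |E_r| + 1 + |E_r| = 2|E_r| + 2 = 2(3·2^r − 2) + 2 = 3·2^{r+1} − 4 + 2 = 3·2^{r+1} − 2.
Hence |E_n| = 3·2^n − 2 for every n ≥ 0, by induction.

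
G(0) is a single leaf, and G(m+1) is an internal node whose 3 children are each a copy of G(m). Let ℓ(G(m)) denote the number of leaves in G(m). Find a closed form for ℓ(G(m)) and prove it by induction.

Claim: ℓ(G(m)) = 3^m.

Base case: ℓ(G(0)) = 1, and 3^0 = 1.
Assume ℓ(G(j)) = 3^j.
Then ℓ(G(j+1)) = 3·ℓ(G(j)) = 3·3^j = 3^{j+1}.
By induction, ℓ(G(m)) = 3^m for all m ≥ 0.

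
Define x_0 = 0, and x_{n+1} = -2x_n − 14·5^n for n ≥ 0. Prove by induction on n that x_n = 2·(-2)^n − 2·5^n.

Base case: x_0 = 0, and 2·(-2)^0 − 2·5^0 = 2 − 2 = 0.
Assume x_k = 2·(-2)^k − 2·5^k for some k ≥ 0.
Then x_{k+1} = -2x_k − 14·5^k = -2·(2·(-2)^k − 2·5^k) − 14·5^k = 2·(-2)^{k+1} + 4·5^k − 14·5^k = 2·(-2)^{k+1} − 10·5^k = 2·(-2)^{k+1} − 2·5^{k+1}.
By induction, x_n = 2·(-2)^n − 2·5^n for all n ≥ 0.

x_n = 2·(-2)^n − 2·5^n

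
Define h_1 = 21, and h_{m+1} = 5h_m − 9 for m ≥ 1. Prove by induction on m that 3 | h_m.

Base case: h_1 = 21 = 3·7, so 3 | h_1.
Assume 3 | h_k, so h_k = 3t for some integer t.
Then h_{k+1} = 5h_k − 9 = 5·(3t) − 9 = 3(5t − 3), so 3 | h_{k+1}.
This completes the inductive step, so 3 | h_m for all m ≥ 1.

3 | h_m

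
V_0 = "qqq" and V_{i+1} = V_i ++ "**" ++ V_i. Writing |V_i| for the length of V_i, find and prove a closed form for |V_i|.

Claim: |V_i| = 5·2^i − 2.

Base case: |V_0| = 3, and 5·2^0 − 2 = 3.
Assume |V_k| = 5·2^k − 2.
Then |V_{k+1}| = |V_k| + 2 + |V_k| = 2|V_k| + 2 = 2(5·2^k − 2) + 2 = 5·2^{k+1} − 4 + 2 = 5·2^{k+1} − 2.
Hence |V_i| = 5·2^i − 2 for every i ≥ 0, by induction.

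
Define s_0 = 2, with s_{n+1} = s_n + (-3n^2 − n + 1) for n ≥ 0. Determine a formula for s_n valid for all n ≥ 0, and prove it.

Claim: s_n = -n^3 + n^2 + n + 2.

Base case: s_0 = 2, and -0^3 + 0^2 + 0 + 2 = 2.
Assume s_m = -m^3 + m^2 + m + 2.
Then s_{m+1} = s_m + (-3m^2 − m + 1) = (-m^3 + m^2 + m + 2) + (-3m^2 − m + 1) = -m^3 − 2m^2 + 3,
and -(m+1)^3 + (m+1)^2 + (m+1) + 2 = -m^3 − 2m^2 + 3.
This completes the inductive step, so s_n = -n^3 + n^2 + n + 2 for all n ≥ 0.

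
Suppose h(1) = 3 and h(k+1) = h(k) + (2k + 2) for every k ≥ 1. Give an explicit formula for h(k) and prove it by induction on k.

Claim: h(k) = k^2 + k + 1.

Base case: h(1) = 3, and 1^2 + 1 + 1 = 3.
Assume h(r) = r^2 + r + 1.
Then h(r+1) = h(r) + (2r + 2) = (r^2 + r + 1) + (2r + 2) = r^2 + 3r + 3,
and (r+1)^2 + (r+1) + 1 = r^2 + 3r + 3.
This completes the inductive step, so h(k) = k^2 + k + 1 for all k ≥ 1.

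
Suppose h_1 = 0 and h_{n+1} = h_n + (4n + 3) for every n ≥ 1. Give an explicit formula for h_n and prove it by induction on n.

Claim: h_n = 2n^2 + n − 3.

Base case: h_1 = 0, and 2·1^2 + 1 − 3 = 0.
Assume h_m = 2m^2 + m − 3.
Then h_{m+1} = h_m + (4m + 3) = (2m^2 + m − 3) + (4m + 3) = 2m^2 + 5m,
and 2·(m+1)^2 + (m+1) − 3 = 2m^2 + 5m.
By induction, h_n = 2n^2 + n − 3 for all n ≥ 1.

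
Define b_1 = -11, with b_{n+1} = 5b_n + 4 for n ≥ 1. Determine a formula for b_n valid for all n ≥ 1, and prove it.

Claim: b_n = -2·5^n − 1.

Base case: b_1 = -11, and -2·5^1 − 1 = -10 − 1 = -11.
Assume b_k = -2·5^k − 1 for some k ≥ 1.
Then b_{k+1} = 5b_k + 4 = 5·(-2·5^k − 1) + 4 = -10·5^k − 5 + 4 = -2·5^{k+1} − 1.
Hence b_n = -2·5^n − 1 for every n ≥ 1, by induction.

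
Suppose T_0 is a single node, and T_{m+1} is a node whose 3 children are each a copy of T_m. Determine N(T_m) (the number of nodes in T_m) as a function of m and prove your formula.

Claim: N(T_m) = (3^{m+1} − 1)/2.

Base case: N(T_0) = 1, and (3^{0+1} − 1)/2 = 1.
Assume N(T_r) = (3^{r+1} − 1)/2.
Then N(T_{r+1}) = 1 + 3N(T_r) = 1 + 3·(3^{r+1} − 1)/2 = 1 + (3^{r+2} − 3)/2 = (2 + 3^{r+2} − 3)/2 = (3^{r+2} − 1)/2.
By induction, N(T_m) = (3^{m+1} − 1)/2 for all m ≥ 0.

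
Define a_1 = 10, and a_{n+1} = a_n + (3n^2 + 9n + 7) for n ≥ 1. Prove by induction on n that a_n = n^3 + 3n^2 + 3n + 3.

Base case: a_1 = 10, and 1^3 + 3·1^2 + 3·1 + 3 = 10.
Assume a_j = j^3 + 3j^2 + 3j + 3.
Then a_{j+1} = a_j + (3j^2 + 9j + 7) = (j^3 + 3j^2 + 3j + 3) + (3j^2 + 9j + 7) = j^3 + 6j^2 + 12j + 10,
and (j+1)^3 + 3·(j+1)^2 + 3·(j+1) + 3 = j^3 + 6j^2 + 12j + 10.
This completes the inductive step, so a_n = n^3 + 3n^2 + 3n + 3 for all n ≥ 1.

a_n = n^3 + 3n^2 + 3n + 3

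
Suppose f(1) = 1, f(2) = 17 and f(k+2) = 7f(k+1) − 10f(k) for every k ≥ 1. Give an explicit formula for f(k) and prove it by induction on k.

Claim: f(k) = 5^k − 2·2^k.

Base cases: f(1) = 1 and 5^1 − 2·2^1 = 1; f(2) = 17 and 5^2 − 2·2^2 = 17.
Assume f(j) = 5^j − 2·2^j for all 1 ≤ j ≤ m, where m ≥ 2.
Then f(m+1) = 7f(m) − 10f(m−1) = 7·(5^m − 2·2^m) − 10·(5^{m−1} − 2·2^{m−1}) = (7·5 − 10)5^{m−1} − 2·(7·2 − 10)2^{m−1} = 25·5^{m−1} − 8·2^{m−1} = 5^{m+1} − 2·2^{m+1}.
So the formula holds for m+1, and by strong induction f(k) = 5^k − 2·2^k for all k ≥ 1.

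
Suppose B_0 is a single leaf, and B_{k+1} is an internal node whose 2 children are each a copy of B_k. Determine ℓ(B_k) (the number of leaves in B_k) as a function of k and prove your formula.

Claim: ℓ(B_k) = 2^k.

Base case: ℓ(B_0) = 1, and 2^0 = 1.
Assume ℓ(B_m) = 2^m.
Then ℓ(B_{m+1}) = 2·ℓ(B_m) = 2·2^m = 2^{m+1}.
Hence ℓ(B_k) = 2^k for every k ≥ 0, by induction.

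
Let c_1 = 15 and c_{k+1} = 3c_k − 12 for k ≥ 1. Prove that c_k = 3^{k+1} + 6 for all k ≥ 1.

Base case: c_1 = 15, and 3^{1+1} + 6 = 9 + 6 = 15.
Assume c_j = 3^{j+1} + 6 for some j ≥ 1.
Then c_{j+1} = 3c_j − 12 = 3·(3^{j+1} + 6) − 12 = 3^{j+2} + 18 − 12 = 3^{j+2} + 6.
Hence c_k = 3^{k+1} + 6 for every k ≥ 1, by induction.

c_k = 3^{k+1} + 6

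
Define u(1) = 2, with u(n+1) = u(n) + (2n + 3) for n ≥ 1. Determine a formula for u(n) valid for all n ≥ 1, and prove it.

Claim: u(n) = n^2 + 2n − 1.

Base case: u(1) = 2, and 1^2 + 2·1 − 1 = 2.
Assume u(r) = r^2 + 2r − 1.
Then u(r+1) = u(r) + (2r + 3) = (r^2 + 2r − 1) + (2r + 3) = r^2 + 4r + 2,
and (r+1)^2 + 2·(r+1) − 1 = r^2 + 4r + 2.
This completes the inductive step, so u(n) = n^2 + 2n − 1 for all n ≥ 1.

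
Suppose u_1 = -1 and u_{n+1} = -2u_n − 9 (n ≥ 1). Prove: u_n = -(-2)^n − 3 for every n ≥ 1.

Base case: u_1 = -1, and -(-2)^1 − 3 = 2 − 3 = -1.
Assume u_m = -(-2)^m − 3 for some m ≥ 1.
Then u_{m+1} = -2u_m − 9 = -2·(-(-2)^m − 3) − 9 = 2·(-2)^m + 6 − 9 = -(-2)^{m+1} − 3.
So the formula holds for m+1, and by induction u_n = -(-2)^n − 3 for all n ≥ 1.

u_n = -(-2)^n − 3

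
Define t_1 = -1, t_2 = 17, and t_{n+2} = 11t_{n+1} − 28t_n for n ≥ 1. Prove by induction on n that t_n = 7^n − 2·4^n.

Base cases: t_1 = -1 and 7^1 − 2·4^1 = -1; t_2 = 17 and 7^2 − 2·4^2 = 17.
Assume t_j = 7^j − 2·4^j for all 1 ≤ j ≤ r, where r ≥ 2.
Then t_{r+1} = 11t_r − 28t_{r−1} = 11·(7^r − 2·4^r) − 28·(7^{r−1} − 2·4^{r−1}) = (11·7 − 28)7^{r−1} − 2·(11·4 − 28)4^{r−1} = 49·7^{r−1} − 32·4^{r−1} = 7^{r+1} − 2·4^{r+1}.
So the formula holds for r+1, and by strong induction t_n = 7^n − 2·4^n for all n ≥ 1.

t_n = 7^n − 2·4^n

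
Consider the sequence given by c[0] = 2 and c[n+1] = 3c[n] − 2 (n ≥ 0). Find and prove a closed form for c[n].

Claim: c[n] = 3^n + 1.

Base case: c[0] = 2, and 3^0 + 1 = 1 + 1 = 2.
Assume c[m] = 3^m + 1 for some m ≥ 0.
Then c[m+1] = 3c[m] − 2 = 3·(3^m + 1) − 2 = 3^{m+1} + 3 − 2 = 3^{m+1} + 1.
So the formula holds for m+1, and by induction c[n] = 3^n + 1 for all n ≥ 0.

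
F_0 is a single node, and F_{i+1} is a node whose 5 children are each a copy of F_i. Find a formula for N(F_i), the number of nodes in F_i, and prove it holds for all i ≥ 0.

Claim: N(F_i) = (5^{i+1} − 1)/4.

Base case: N(F_0) = 1, and (5^{0+1} − 1)/4 = 1.
Assume N(F_k) = (5^{k+1} − 1)/4.
Then N(F_{k+1}) = 1 + 5N(F_k) = 1 + 5·(5^{k+1} − 1)/4 = 1 + (5^{k+2} − 5)/4 = (4 + 5^{k+2} − 5)/4 = (5^{k+2} − 1)/4.
So the formula holds for k+1, and by induction N(F_i) = (5^{i+1} − 1)/4 for all i ≥ 0.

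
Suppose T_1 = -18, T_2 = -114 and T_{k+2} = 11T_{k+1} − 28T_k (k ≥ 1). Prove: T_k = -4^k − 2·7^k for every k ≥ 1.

Base cases: T_1 = -18 and -4^1 − 2·7^1 = -18; T_2 = -114 and -4^2 − 2·7^2 = -114.
Assume T_i = -4^i − 2·7^i for all 1 ≤ i ≤ j, where j ≥ 2.
Then T_{j+1} = 11T_j − 28T_{j−1} = 11·(-4^j − 2·7^j) − 28·(-4^{j−1} − 2·7^{j−1}) = -(11·4 − 28)4^{j−1} − 2·(11·7 − 28)7^{j−1} = -16·4^{j−1} − 98·7^{j−1} = -4^{j+1} − 2·7^{j+1}.
By strong induction, T_k = -4^k − 2·7^k for all k ≥ 1.

T_k = -4^k − 2·7^k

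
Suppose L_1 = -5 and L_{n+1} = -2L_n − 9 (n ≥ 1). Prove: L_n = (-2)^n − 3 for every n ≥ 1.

Base case: L_1 = -5, and (-2)^1 − 3 = -2 − 3 = -5.
Assume L_m = (-2)^m − 3 for some m ≥ 1.
Then L_{m+1} = -2L_m − 9 = -2·((-2)^m − 3) − 9 = -2·(-2)^m + 6 − 9 = (-2)^{m+1} − 3.
By induction, L_n = (-2)^n − 3 for all n ≥ 1.

L_n = (-2)^n − 3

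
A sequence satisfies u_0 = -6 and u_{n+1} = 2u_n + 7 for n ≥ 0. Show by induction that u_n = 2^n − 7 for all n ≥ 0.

Base case: u_0 = -6, and 2^0 − 7 = 1 − 7 = -6.
Assume u_k = 2^k − 7 for some k ≥ 0.
Then u_{k+1} = 2u_k + 7 = 2·(2^k − 7) + 7 = 2^{k+1} − 14 + 7 = 2^{k+1} − 7.
By induction, u_n = 2^n − 7 for all n ≥ 0.

u_n = 2^n − 7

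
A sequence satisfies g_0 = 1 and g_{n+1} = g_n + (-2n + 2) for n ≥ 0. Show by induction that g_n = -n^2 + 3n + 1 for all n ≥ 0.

Base case: g_0 = 1, and -0^2 + 3·0 + 1 = 1.
Assume g_j = -j^2 + 3j + 1.
Then g_{j+1} = g_j + (-2j + 2) = (-j^2 + 3j + 1) + (-2j + 2) = -j^2 + j + 3,
and -(j+1)^2 + 3·(j+1) + 1 = -j^2 + j + 3.
By induction, g_n = -n^2 + 3n + 1 for all n ≥ 0.

g_n = -n^2 + 3n + 1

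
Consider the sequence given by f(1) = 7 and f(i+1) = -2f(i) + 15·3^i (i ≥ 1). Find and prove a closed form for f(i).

Claim: f(i) = (-2)^i + 3·3^i.

Base case: f(1) = 7, and (-2)^1 + 3·3^1 = -2 + 9 = 7.
Assume f(m) = (-2)^m + 3·3^m for some m ≥ 1.
Then f(m+1) = -2f(m) + 15·3^m = -2·((-2)^m + 3·3^m) + 15·3^m = (-2)^{m+1} − 6·3^m + 15·3^m = (-2)^{m+1} + 9·3^m = (-2)^{m+1} + 3·3^{m+1}.
By induction, f(i) = (-2)^i + 3·3^i for all i ≥ 1.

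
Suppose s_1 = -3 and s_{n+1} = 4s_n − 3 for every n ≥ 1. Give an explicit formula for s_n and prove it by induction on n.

Claim: s_n = -4^n + 1.

Base case: s_1 = -3, and -4^1 + 1 = -4 + 1 = -3.
Assume s_m = -4^m + 1 for some m ≥ 1.
Then s_{m+1} = 4s_m − 3 = 4·(-4^m + 1) − 3 = -4^{m+1} + 4 − 3 = -4^{m+1} + 1.
So the formula holds for m+1, and by induction s_n = -4^n + 1 for all n ≥ 1.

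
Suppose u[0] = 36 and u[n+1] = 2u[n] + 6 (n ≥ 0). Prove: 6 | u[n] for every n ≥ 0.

Base case: u[0] = 36 = 6·6, so 6 | u[0].
Assume 6 | u[r], so u[r] = 6t for some integer t.
Then u[r+1] = 2u[r] + 6 = 2·(6t) + 6 = 6(2t + 1), so 6 | u[r+1].
So the property holds for r+1, and by induction 6 | u[n] for all n ≥ 0.

6 | u[n]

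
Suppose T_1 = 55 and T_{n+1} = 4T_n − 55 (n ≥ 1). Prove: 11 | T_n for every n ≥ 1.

Base case: T_1 = 55 = 11·5, so 11 | T_1.
Assume 11 | T_k, so T_k = 11t for some integer t.
Then T_{k+1} = 4T_k − 55 = 4·(11t) − 55 = 11(4t − 5), so 11 | T_{k+1}.
This completes the inductive step, so 11 | T_n for all n ≥ 1.

11 | T_n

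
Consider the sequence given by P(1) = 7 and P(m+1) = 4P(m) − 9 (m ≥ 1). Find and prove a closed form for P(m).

Claim: P(m) = 4^m + 3.

Base case: P(1) = 7, and 4^1 + 3 = 4 + 3 = 7.
Assume P(r) = 4^r + 3 for some r ≥ 1.
Then P(r+1) = 4P(r) − 9 = 4·(4^r + 3) − 9 = 4^{r+1} + 12 − 9 = 4^{r+1} + 3.
By induction, P(m) = 4^m + 3 for all m ≥ 1.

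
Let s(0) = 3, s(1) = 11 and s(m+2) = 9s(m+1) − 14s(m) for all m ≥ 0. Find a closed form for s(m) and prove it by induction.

Claim: s(m) = 7^m + 2·2^m.

Base cases: s(0) = 3 and 7^0 + 2·2^0 = 3; s(1) = 11 and 7^1 + 2·2^1 = 11.
Assume s(j) = 7^j + 2·2^j for all 0 ≤ j ≤ k, where k ≥ 1.
Then s(k+1) = 9s(k) − 14s(k−1) = 9·(7^k + 2·2^k) − 14·(7^{k−1} + 2·2^{k−1}) = (9·7 − 14)7^{k−1} + 2·(9·2 − 14)2^{k−1} = 49·7^{k−1} + 8·2^{k−1} = 7^{k+1} + 2·2^{k+1}.
This completes the inductive step, so s(m) = 7^m + 2·2^m for all m ≥ 0.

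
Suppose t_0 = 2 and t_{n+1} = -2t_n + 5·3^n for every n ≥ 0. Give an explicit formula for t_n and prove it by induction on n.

Claim: t_n = (-2)^n + 3^n.

Base case: t_0 = 2, and (-2)^0 + 3^0 = 1 + 1 = 2.
Assume t_j = (-2)^j + 3^j for some j ≥ 0.
Then t_{j+1} = -2t_j + 5·3^j = -2·((-2)^j + 3^j) + 5·3^j = (-2)^{j+1} − 2·3^j + 5·3^j = (-2)^{j+1} + 3·3^j = (-2)^{j+1} + 3^{j+1}.
This completes the inductive step, so t_n = (-2)^n + 3^n for all n ≥ 0.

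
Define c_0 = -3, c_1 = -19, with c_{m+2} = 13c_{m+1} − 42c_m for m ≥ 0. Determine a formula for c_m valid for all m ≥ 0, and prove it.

Claim: c_m = -7^m − 2·6^m.

Base cases: c_0 = -3 and -7^0 − 2·6^0 = -3; c_1 = -19 and -7^1 − 2·6^1 = -19.
Assume c_j = -7^j − 2·6^j for all 0 ≤ j ≤ k, where k ≥ 1.
Then c_{k+1} = 13c_k − 42c_{k−1} = 13·(-7^k − 2·6^k) − 42·(-7^{k−1} − 2·6^{k−1}) = -(13·7 − 42)7^{k−1} − 2·(13·6 − 42)6^{k−1} = -49·7^{k−1} − 72·6^{k−1} = -7^{k+1} − 2·6^{k+1}.
So the formula holds for k+1, and by strong induction c_m = -7^m − 2·6^m for all m ≥ 0.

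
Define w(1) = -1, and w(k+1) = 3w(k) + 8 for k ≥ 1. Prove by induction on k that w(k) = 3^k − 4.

Base case: w(1) = -1, and 3^1 − 4 = 3 − 4 = -1.
Assume w(j) = 3^j − 4 for some j ≥ 1.
Then w(j+1) = 3w(j) + 8 = 3·(3^j − 4) + 8 = 3^{j+1} − 12 + 8 = 3^{j+1} − 4.
This completes the inductive step, so w(k) = 3^k − 4 for all k ≥ 1.

w(k) = 3^k − 4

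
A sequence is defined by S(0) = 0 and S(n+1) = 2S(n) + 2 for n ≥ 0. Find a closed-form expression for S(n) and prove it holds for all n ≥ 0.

Claim: S(n) = 2^{n+1} − 2.

Base case: S(0) = 0, and 2^{0+1} − 2 = 2 − 2 = 0.
Assume S(m) = 2^{m+1} − 2 for some m ≥ 0.
Then S(m+1) = 2S(m) + 2 = 2·(2^{m+1} − 2) + 2 = 2^{m+2} − 4 + 2 = 2^{m+2} − 2.
This completes the inductive step, so S(n) = 2^{n+1} − 2 for all n ≥ 0.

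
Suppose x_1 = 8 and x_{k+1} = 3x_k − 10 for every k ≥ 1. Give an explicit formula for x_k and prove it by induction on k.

Claim: x_k = 3^k + 5.

Base case: x_1 = 8, and 3^1 + 5 = 3 + 5 = 8.
Assume x_r = 3^r + 5 for some r ≥ 1.
Then x_{r+1} = 3x_r − 10 = 3·(3^r + 5) − 10 = 3^{r+1} + 15 − 10 = 3^{r+1} + 5.
So the formula holds for r+1, and by induction x_k = 3^k + 5 for all k ≥ 1.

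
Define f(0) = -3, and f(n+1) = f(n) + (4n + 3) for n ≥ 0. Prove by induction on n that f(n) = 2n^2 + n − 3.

Base case: f(0) = -3, and 2·0^2 + 0 − 3 = -3.
Assume f(j) = 2j^2 + j − 3.
Then f(j+1) = f(j) + (4j + 3) = (2j^2 + j − 3) + (4j + 3) = 2j^2 + 5j,
and 2·(j+1)^2 + (j+1) − 3 = 2j^2 + 5j.
This completes the inductive step, so f(n) = 2n^2 + n − 3 for all n ≥ 0.

f(n) = 2n^2 + n − 3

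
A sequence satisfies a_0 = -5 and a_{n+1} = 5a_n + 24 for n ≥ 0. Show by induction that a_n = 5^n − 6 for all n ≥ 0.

Base case: a_0 = -5, and 5^0 − 6 = 1 − 6 = -5.
Assume a_j = 5^j − 6 for some j ≥ 0.
Then a_{j+1} = 5a_j + 24 = 5·(5^j − 6) + 24 = 5^{j+1} − 30 + 24 = 5^{j+1} − 6.
So the formula holds for j+1, and by induction a_n = 5^n − 6 for all n ≥ 0.

a_n = 5^n − 6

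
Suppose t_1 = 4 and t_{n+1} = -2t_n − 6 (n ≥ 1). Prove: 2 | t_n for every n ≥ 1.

Base case: t_1 = 4 = 2·2, so 2 | t_1.
Assume 2 | t_m, so t_m = 2s for some integer s.
Then t_{m+1} = -2t_m − 6 = -2·(2s) − 6 = 2(-2s − 3), so 2 | t_{m+1}.
So the property holds for m+1, and by induction 2 | t_n for all n ≥ 1.

2 | t_n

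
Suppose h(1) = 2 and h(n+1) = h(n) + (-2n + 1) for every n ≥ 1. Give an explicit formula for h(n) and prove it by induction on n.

Claim: h(n) = -n^2 + 2n + 1.

Base case: h(1) = 2, and -1^2 + 2·1 + 1 = 2.
Assume h(r) = -r^2 + 2r + 1.
Then h(r+1) = h(r) + (-2r + 1) = (-r^2 + 2r + 1) + (-2r + 1) = -r^2 + 2,
and -(r+1)^2 + 2·(r+1) + 1 = -r^2 + 2.
This completes the inductive step, so h(n) = -n^2 + 2n + 1 for all n ≥ 1.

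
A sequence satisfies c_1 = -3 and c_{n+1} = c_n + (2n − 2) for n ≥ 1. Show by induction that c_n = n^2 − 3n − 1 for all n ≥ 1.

Base case: c_1 = -3, and 1^2 − 3·1 − 1 = -3.
Assume c_k = k^2 − 3k − 1.
Then c_{k+1} = c_k + (2k − 2) = (k^2 − 3k − 1) + (2k − 2) = k^2 − k − 3,
and (k+1)^2 − 3·(k+1) − 1 = k^2 − k − 3.
This completes the inductive step, so c_n = n^2 − 3n − 1 for all n ≥ 1.

c_n = n^2 − 3n − 1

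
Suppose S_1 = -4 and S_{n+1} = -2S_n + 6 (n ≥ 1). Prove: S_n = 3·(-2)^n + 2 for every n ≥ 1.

Base case: S_1 = -4, and 3·(-2)^1 + 2 = -6 + 2 = -4.
Assume S_r = 3·(-2)^r + 2 for some r ≥ 1.
Then S_{r+1} = -2S_r + 6 = -2·(3·(-2)^r + 2) + 6 = -6·(-2)^r − 4 + 6 = 3·(-2)^{r+1} + 2.
So the formula holds for r+1, and by induction S_n = 3·(-2)^n + 2 for all n ≥ 1.

S_n = 3·(-2)^n + 2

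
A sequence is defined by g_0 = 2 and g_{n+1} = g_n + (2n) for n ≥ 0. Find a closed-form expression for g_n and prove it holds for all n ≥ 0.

Claim: g_n = n^2 − n + 2.

Base case: g_0 = 2, and 0^2 − 0 + 2 = 2.
Assume g_k = k^2 − k + 2.
Then g_{k+1} = g_k + (2k) = (k^2 − k + 2) + (2k) = k^2 + k + 2,
and (k+1)^2 − (k+1) + 2 = k^2 + k + 2.
This completes the inductive step, so g_n = n^2 − n + 2 for all n ≥ 0.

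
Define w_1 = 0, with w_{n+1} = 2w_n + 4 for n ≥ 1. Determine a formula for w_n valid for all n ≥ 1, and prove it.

Claim: w_n = 2^{n+1} − 4.

Base case: w_1 = 0, and 2^{1+1} − 4 = 4 − 4 = 0.
Assume w_m = 2^{m+1} − 4 for some m ≥ 1.
Then w_{m+1} = 2w_m + 4 = 2·(2^{m+1} − 4) + 4 = 2^{m+2} − 8 + 4 = 2^{m+2} − 4.
This completes the inductive step, so w_n = 2^{n+1} − 4 for all n ≥ 1.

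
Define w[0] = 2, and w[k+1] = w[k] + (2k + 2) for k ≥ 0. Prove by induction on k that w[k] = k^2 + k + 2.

Base case: w[0] = 2, and 0^2 + 0 + 2 = 2.
Assume w[m] = m^2 + m + 2.
Then w[m+1] = w[m] + (2m + 2) = (m^2 + m + 2) + (2m + 2) = m^2 + 3m + 4,
and (m+1)^2 + (m+1) + 2 = m^2 + 3m + 4.
This completes the inductive step, so w[k] = k^2 + k + 2 for all k ≥ 0.

w[k] = k^2 + k + 2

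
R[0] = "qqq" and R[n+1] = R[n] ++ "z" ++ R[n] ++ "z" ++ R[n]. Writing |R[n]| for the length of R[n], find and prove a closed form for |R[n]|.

Claim: |R[n]| = 4·3^n − 1.

Base case: |R[0]| = 3, and 4·3^0 − 1 = 3.
Assume |R[m]| = 4·3^m − 1.
Then |R[m+1]| = 3|R[m]| + 2 = 3(4·3^m − 1) + 2 = 4·3^{m+1} − 3 + 2 = 4·3^{m+1} − 1.
So the formula holds for m+1, and by induction |R[n]| = 4·3^n − 1 for all n ≥ 0.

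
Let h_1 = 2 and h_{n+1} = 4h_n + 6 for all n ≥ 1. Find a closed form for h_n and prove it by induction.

Claim: h_n = 4^n − 2.

Base case: h_1 = 2, and 4^1 − 2 = 4 − 2 = 2.
Assume h_m = 4^m − 2 for some m ≥ 1.
Then h_{m+1} = 4h_m + 6 = 4·(4^m − 2) + 6 = 4^{m+1} − 8 + 6 = 4^{m+1} − 2.
Hence h_n = 4^n − 2 for every n ≥ 1, by induction.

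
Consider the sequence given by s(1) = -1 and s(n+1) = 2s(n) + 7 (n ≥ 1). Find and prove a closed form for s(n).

Claim: s(n) = 3·2^n − 7.

Base case: s(1) = -1, and 3·2^1 − 7 = 6 − 7 = -1.
Assume s(k) = 3·2^k − 7 for some k ≥ 1.
Then s(k+1) = 2s(k) + 7 = 2·(3·2^k − 7) + 7 = 6·2^k − 14 + 7 = 3·2^{k+1} − 7.
By induction, s(n) = 3·2^n − 7 for all n ≥ 1.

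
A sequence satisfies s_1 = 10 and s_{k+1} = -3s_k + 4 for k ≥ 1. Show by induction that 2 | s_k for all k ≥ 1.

Base case: s_1 = 10 = 2·5, so 2 | s_1.
Assume 2 | s_m, so s_m = 2t for some integer t.
Then s_{m+1} = -3s_m + 4 = -3·(2t) + 4 = 2(-3t + 2), so 2 | s_{m+1}.
Hence 2 | s_k for every k ≥ 1, by induction.

2 | s_k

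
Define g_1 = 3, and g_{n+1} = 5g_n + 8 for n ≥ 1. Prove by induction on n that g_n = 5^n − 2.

Base case: g_1 = 3, and 5^1 − 2 = 5 − 2 = 3.
Assume g_k = 5^k − 2 for some k ≥ 1.
Then g_{k+1} = 5g_k + 8 = 5·(5^k − 2) + 8 = 5^{k+1} − 10 + 8 = 5^{k+1} − 2.
So the formula holds for k+1, and by induction g_n = 5^n − 2 for all n ≥ 1.

g_n = 5^n − 2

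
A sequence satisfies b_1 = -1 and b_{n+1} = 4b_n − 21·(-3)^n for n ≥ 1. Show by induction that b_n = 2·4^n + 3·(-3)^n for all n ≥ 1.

Base case: b_1 = -1, and 2·4^1 + 3·(-3)^1 = 8 − 9 = -1.
Assume b_r = 2·4^r + 3·(-3)^r for some r ≥ 1.
Then b_{r+1} = 4b_r − 21·(-3)^r = 4·(2·4^r + 3·(-3)^r) − 21·(-3)^r = 2·4^{r+1} + 12·(-3)^r − 21·(-3)^r = 2·4^{r+1} − 9·(-3)^r = 2·4^{r+1} + 3·(-3)^{r+1}.
By induction, b_n = 2·4^n + 3·(-3)^n for all n ≥ 1.

b_n = 2·4^n + 3·(-3)^n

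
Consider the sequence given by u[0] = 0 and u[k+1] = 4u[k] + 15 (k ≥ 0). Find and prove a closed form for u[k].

Claim: u[k] = 5·4^k − 5.

Base case: u[0] = 0, and 5·4^0 − 5 = 5 − 5 = 0.
Assume u[r] = 5·4^r − 5 for some r ≥ 0.
Then u[r+1] = 4u[r] + 15 = 4·(5·4^r − 5) + 15 = 20·4^r − 20 + 15 = 5·4^{r+1} − 5.
This completes the inductive step, so u[k] = 5·4^k − 5 for all k ≥ 0.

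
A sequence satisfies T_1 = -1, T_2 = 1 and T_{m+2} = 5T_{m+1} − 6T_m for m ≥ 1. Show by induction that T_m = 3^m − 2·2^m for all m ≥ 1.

Base cases: T_1 = -1 and 3^1 − 2·2^1 = -1; T_2 = 1 and 3^2 − 2·2^2 = 1.
Assume T_j = 3^j − 2·2^j for all 1 ≤ j ≤ k, where k ≥ 2.
Then T_{k+1} = 5T_k − 6T_{k−1} = 5·(3^k − 2·2^k) − 6·(3^{k−1} − 2·2^{k−1}) = (5·3 − 6)3^{k−1} − 2·(5·2 − 6)2^{k−1} = 9·3^{k−1} − 8·2^{k−1} = 3^{k+1} − 2·2^{k+1}.
This completes the inductive step, so T_m = 3^m − 2·2^m for all m ≥ 1.

T_m = 3^m − 2·2^m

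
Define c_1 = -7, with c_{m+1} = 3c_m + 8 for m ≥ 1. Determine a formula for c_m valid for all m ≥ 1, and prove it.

Claim: c_m = -3^m − 4.

Base case: c_1 = -7, and -3^1 − 4 = -3 − 4 = -7.
Assume c_k = -3^k − 4 for some k ≥ 1.
Then c_{k+1} = 3c_k + 8 = 3·(-3^k − 4) + 8 = -3^{k+1} − 12 + 8 = -3^{k+1} − 4.
Hence c_m = -3^m − 4 for every m ≥ 1, by induction.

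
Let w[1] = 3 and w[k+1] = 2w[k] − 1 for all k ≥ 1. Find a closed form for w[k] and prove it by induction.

Claim: w[k] = 2^k + 1.

Base case: w[1] = 3, and 2^1 + 1 = 2 + 1 = 3.
Assume w[j] = 2^j + 1 for some j ≥ 1.
Then w[j+1] = 2w[j] − 1 = 2·(2^j + 1) − 1 = 2^{j+1} + 2 − 1 = 2^{j+1} + 1.
By induction, w[k] = 2^k + 1 for all k ≥ 1.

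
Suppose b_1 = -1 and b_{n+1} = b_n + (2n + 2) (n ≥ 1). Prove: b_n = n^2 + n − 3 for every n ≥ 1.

Base case: b_1 = -1, and 1^2 + 1 − 3 = -1.
Assume b_m = m^2 + m − 3.
Then b_{m+1} = b_m + (2m + 2) = (m^2 + m − 3) + (2m + 2) = m^2 + 3m − 1,
and (m+1)^2 + (m+1) − 3 = m^2 + 3m − 1.
By induction, b_n = n^2 + n − 3 for all n ≥ 1.

b_n = n^2 + n − 3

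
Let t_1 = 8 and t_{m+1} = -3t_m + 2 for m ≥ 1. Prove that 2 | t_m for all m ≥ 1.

Base case: t_1 = 8 = 2·4, so 2 | t_1.
Assume 2 | t_k, so t_k = 2s for some integer s.
Then t_{k+1} = -3t_k + 2 = -3·(2s) + 2 = 2(-3s + 1), so 2 | t_{k+1}.
By induction, 2 | t_m for all m ≥ 1.

2 | t_m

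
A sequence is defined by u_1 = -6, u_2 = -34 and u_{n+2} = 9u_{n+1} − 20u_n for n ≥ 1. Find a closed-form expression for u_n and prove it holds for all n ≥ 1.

Claim: u_n = 4^n − 2·5^n.

Base cases: u_1 = -6 and 4^1 − 2·5^1 = -6; u_2 = -34 and 4^2 − 2·5^2 = -34.
Assume u_j = 4^j − 2·5^j for all 1 ≤ j ≤ r, where r ≥ 2.
Then u_{r+1} = 9u_r − 20u_{r−1} = 9·(4^r − 2·5^r) − 20·(4^{r−1} − 2·5^{r−1}) = (9·4 − 20)4^{r−1} − 2·(9·5 − 20)5^{r−1} = 16·4^{r−1} − 50·5^{r−1} = 4^{r+1} − 2·5^{r+1}.
Hence u_n = 4^n − 2·5^n for every n ≥ 1, by strong induction.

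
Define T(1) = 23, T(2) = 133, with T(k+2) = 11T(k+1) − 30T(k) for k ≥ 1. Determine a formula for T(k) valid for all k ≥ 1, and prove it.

Claim: T(k) = 3·6^k + 5^k.

Base cases: T(1) = 23 and 3·6^1 + 5^1 = 23; T(2) = 133 and 3·6^2 + 5^2 = 133.
Assume T(i) = 3·6^i + 5^i for all 1 ≤ i ≤ j, where j ≥ 2.
Then T(j+1) = 11T(j) − 30T(j−1) = 11·(3·6^j + 5^j) − 30·(3·6^{j−1} + 5^{j−1}) = 3·(11·6 − 30)6^{j−1} + (11·5 − 30)5^{j−1} = 108·6^{j−1} + 25·5^{j−1} = 3·6^{j+1} + 5^{j+1}.
So the formula holds for j+1, and by strong induction T(k) = 3·6^k + 5^k for all k ≥ 1.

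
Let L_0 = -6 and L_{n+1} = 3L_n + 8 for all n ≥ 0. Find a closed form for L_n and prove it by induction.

Claim: L_n = -2·3^n − 4.

Base case: L_0 = -6, and -2·3^0 − 4 = -2 − 4 = -6.
Assume L_j = -2·3^j − 4 for some j ≥ 0.
Then L_{j+1} = 3L_j + 8 = 3·(-2·3^j − 4) + 8 = -6·3^j − 12 + 8 = -2·3^{j+1} − 4.
So the formula holds for j+1, and by induction L_n = -2·3^n − 4 for all n ≥ 0.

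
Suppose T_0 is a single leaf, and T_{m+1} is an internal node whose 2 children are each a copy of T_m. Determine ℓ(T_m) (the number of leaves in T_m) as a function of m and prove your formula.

Claim: ℓ(T_m) = 2^m.

Base case: ℓ(T_0) = 1, and 2^0 = 1.
Assume ℓ(T_r) = 2^r.
Then ℓ(T_{r+1}) = 2·ℓ(T_r) = 2·2^r = 2^{r+1}.
By induction, ℓ(T_m) = 2^m for all m ≥ 0.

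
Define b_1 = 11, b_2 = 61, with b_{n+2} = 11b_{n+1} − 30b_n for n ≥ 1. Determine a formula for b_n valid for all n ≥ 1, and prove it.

Claim: b_n = 5^n + 6^n.

Base cases: b_1 = 11 and 5^1 + 6^1 = 11; b_2 = 61 and 5^2 + 6^2 = 61.
Assume b_j = 5^j + 6^j for all 1 ≤ j ≤ m, where m ≥ 2.
Then b_{m+1} = 11b_m − 30b_{m−1} = 11·(5^m + 6^m) − 30·(5^{m−1} + 6^{m−1}) = (11·5 − 30)5^{m−1} + (11·6 − 30)6^{m−1} = 25·5^{m−1} + 36·6^{m−1} = 5^{m+1} + 6^{m+1}.
This completes the inductive step, so b_n = 5^n + 6^n for all n ≥ 1.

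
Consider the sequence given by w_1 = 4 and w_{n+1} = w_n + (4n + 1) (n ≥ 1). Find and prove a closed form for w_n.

Claim: w_n = 2n^2 − n + 3.

Base case: w_1 = 4, and 2·1^2 − 1 + 3 = 4.
Assume w_m = 2m^2 − m + 3.
Then w_{m+1} = w_m + (4m + 1) = (2m^2 − m + 3) + (4m + 1) = 2m^2 + 3m + 4,
and 2·(m+1)^2 − (m+1) + 3 = 2m^2 + 3m + 4.
This completes the inductive step, so w_n = 2n^2 − n + 3 for all n ≥ 1.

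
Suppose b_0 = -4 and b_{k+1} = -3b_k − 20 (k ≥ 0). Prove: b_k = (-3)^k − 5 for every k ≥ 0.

Base case: b_0 = -4, and (-3)^0 − 5 = 1 − 5 = -4.
Assume b_j = (-3)^j − 5 for some j ≥ 0.
Then b_{j+1} = -3b_j − 20 = -3·((-3)^j − 5) − 20 = -3·(-3)^j + 15 − 20 = (-3)^{j+1} − 5.
By induction, b_k = (-3)^k − 5 for all k ≥ 0.

b_k = (-3)^k − 5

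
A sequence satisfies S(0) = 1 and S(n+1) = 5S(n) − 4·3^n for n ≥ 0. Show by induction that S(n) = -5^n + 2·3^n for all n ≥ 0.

Base case: S(0) = 1, and -5^0 + 2·3^0 = -1 + 2 = 1.
Assume S(j) = -5^j + 2·3^j for some j ≥ 0.
Then S(j+1) = 5S(j) − 4·3^j = 5·(-5^j + 2·3^j) − 4·3^j = -5^{j+1} + 10·3^j − 4·3^j = -5^{j+1} + 6·3^j = -5^{j+1} + 2·3^{j+1}.
Hence S(n) = -5^n + 2·3^n for every n ≥ 0, by induction.

S(n) = -5^n + 2·3^n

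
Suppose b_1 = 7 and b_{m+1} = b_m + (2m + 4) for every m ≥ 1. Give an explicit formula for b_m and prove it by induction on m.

Claim: b_m = m^2 + 3m + 3.

Base case: b_1 = 7, and 1^2 + 3·1 + 3 = 7.
Assume b_j = j^2 + 3j + 3.
Then b_{j+1} = b_j + (2j + 4) = (j^2 + 3j + 3) + (2j + 4) = j^2 + 5j + 7,
and (j+1)^2 + 3·(j+1) + 3 = j^2 + 5j + 7.
This completes the inductive step, so b_m = m^2 + 3m + 3 for all m ≥ 1.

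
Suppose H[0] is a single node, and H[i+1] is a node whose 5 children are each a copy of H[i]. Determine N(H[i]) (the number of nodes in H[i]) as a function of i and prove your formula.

Claim: N(H[i]) = (5^{i+1} − 1)/4.

Base case: N(H[0]) = 1, and (5^{0+1} − 1)/4 = 1.
Assume N(H[j]) = (5^{j+1} − 1)/4.
Then N(H[j+1]) = 1 + 5N(H[j]) = 1 + 5·(5^{j+1} − 1)/4 = 1 + (5^{j+2} − 5)/4 = (4 + 5^{j+2} − 5)/4 = (5^{j+2} − 1)/4.
By induction, N(H[i]) = (5^{i+1} − 1)/4 for all i ≥ 0.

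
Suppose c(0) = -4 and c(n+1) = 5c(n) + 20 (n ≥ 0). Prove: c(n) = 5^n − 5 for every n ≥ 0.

Base case: c(0) = -4, and 5^0 − 5 = 1 − 5 = -4.
Assume c(j) = 5^j − 5 for some j ≥ 0.
Then c(j+1) = 5c(j) + 20 = 5·(5^j − 5) + 20 = 5^{j+1} − 25 + 20 = 5^{j+1} − 5.
By induction, c(n) = 5^n − 5 for all n ≥ 0.

c(n) = 5^n − 5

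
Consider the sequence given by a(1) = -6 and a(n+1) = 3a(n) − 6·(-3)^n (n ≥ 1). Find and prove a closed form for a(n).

Claim: a(n) = -3^n + (-3)^n.

Base case: a(1) = -6, and -3^1 + (-3)^1 = -3 − 3 = -6.
Assume a(m) = -3^m + (-3)^m for some m ≥ 1.
Then a(m+1) = 3a(m) − 6·(-3)^m = 3·(-3^m + (-3)^m) − 6·(-3)^m = -3^{m+1} + 3·(-3)^m − 6·(-3)^m = -3^{m+1} − 3·(-3)^m = -3^{m+1} + (-3)^{m+1}.
So the formula holds for m+1, and by induction a(n) = -3^n + (-3)^n for all n ≥ 1.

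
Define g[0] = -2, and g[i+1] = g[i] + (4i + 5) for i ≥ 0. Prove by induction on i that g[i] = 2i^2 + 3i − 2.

Base case: g[0] = -2, and 2·0^2 + 3·0 − 2 = -2.
Assume g[k] = 2k^2 + 3k − 2.
Then g[k+1] = g[k] + (4k + 5) = (2k^2 + 3k − 2) + (4k + 5) = 2k^2 + 7k + 3,
and 2·(k+1)^2 + 3·(k+1) − 2 = 2k^2 + 7k + 3.
By induction, g[i] = 2i^2 + 3i − 2 for all i ≥ 0.

g[i] = 2i^2 + 3i − 2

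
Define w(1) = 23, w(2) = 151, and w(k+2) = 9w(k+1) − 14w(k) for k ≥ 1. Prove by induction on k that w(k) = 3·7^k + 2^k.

Base cases: w(1) = 23 and 3·7^1 + 2^1 = 23; w(2) = 151 and 3·7^2 + 2^2 = 151.
Assume w(j) = 3·7^j + 2^j for all 1 ≤ j ≤ m, where m ≥ 2.
Then w(m+1) = 9w(m) − 14w(m−1) = 9·(3·7^m + 2^m) − 14·(3·7^{m−1} + 2^{m−1}) = 3·(9·7 − 14)7^{m−1} + (9·2 − 14)2^{m−1} = 147·7^{m−1} + 4·2^{m−1} = 3·7^{m+1} + 2^{m+1}.
Hence w(k) = 3·7^k + 2^k for every k ≥ 1, by strong induction.

w(k) = 3·7^k + 2^k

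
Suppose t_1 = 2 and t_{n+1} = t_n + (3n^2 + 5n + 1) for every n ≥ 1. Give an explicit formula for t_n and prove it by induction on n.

Claim: t_n = n^3 + n^2 − n + 1.

Base case: t_1 = 2, and 1^3 + 1^2 − 1 + 1 = 2.
Assume t_k = k^3 + k^2 − k + 1.
Then t_{k+1} = t_k + (3k^2 + 5k + 1) = (k^3 + k^2 − k + 1) + (3k^2 + 5k + 1) = k^3 + 4k^2 + 4k + 2,
and (k+1)^3 + (k+1)^2 − (k+1) + 1 = k^3 + 4k^2 + 4k + 2.
This completes the inductive step, so t_n = n^3 + n^2 − n + 1 for all n ≥ 1.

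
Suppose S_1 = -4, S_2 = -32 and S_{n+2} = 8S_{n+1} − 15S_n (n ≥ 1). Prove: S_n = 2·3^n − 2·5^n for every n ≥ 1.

Base cases: S_1 = -4 and 2·3^1 − 2·5^1 = -4; S_2 = -32 and 2·3^2 − 2·5^2 = -32.
Assume S_j = 2·3^j − 2·5^j for all 1 ≤ j ≤ r, where r ≥ 2.
Then S_{r+1} = 8S_r − 15S_{r−1} = 8·(2·3^r − 2·5^r) − 15·(2·3^{r−1} − 2·5^{r−1}) = 2·(8·3 − 15)3^{r−1} − 2·(8·5 − 15)5^{r−1} = 18·3^{r−1} − 50·5^{r−1} = 2·3^{r+1} − 2·5^{r+1}.
So the formula holds for r+1, and by strong induction S_n = 2·3^n − 2·5^n for all n ≥ 1.

S_n = 2·3^n − 2·5^n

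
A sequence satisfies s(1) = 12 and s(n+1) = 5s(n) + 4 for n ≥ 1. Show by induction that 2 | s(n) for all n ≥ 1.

Base case: s(1) = 12 = 2·6, so 2 | s(1).
Assume 2 | s(j), so s(j) = 2t for some integer t.
Then s(j+1) = 5s(j) + 4 = 5·(2t) + 4 = 2(5t + 2), so 2 | s(j+1).
So the property holds for j+1, and by induction 2 | s(n) for all n ≥ 1.

2 | s(n)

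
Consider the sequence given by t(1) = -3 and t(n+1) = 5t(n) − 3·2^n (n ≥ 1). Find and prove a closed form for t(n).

Claim: t(n) = -5^n + 2^n.

Base case: t(1) = -3, and -5^1 + 2^1 = -5 + 2 = -3.
Assume t(k) = -5^k + 2^k for some k ≥ 1.
Then t(k+1) = 5t(k) − 3·2^k = 5·(-5^k + 2^k) − 3·2^k = -5^{k+1} + 5·2^k − 3·2^k = -5^{k+1} + 2·2^k = -5^{k+1} + 2^{k+1}.
By induction, t(n) = -5^n + 2^n for all n ≥ 1.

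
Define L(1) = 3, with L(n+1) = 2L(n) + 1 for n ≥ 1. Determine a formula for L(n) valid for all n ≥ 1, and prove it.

Claim: L(n) = 2^{n+1} − 1.

Base case: L(1) = 3, and 2^{1+1} − 1 = 4 − 1 = 3.
Assume L(r) = 2^{r+1} − 1 for some r ≥ 1.
Then L(r+1) = 2L(r) + 1 = 2·(2^{r+1} − 1) + 1 = 2^{r+2} − 2 + 1 = 2^{r+2} − 1.
Hence L(n) = 2^{n+1} − 1 for every n ≥ 1, by induction.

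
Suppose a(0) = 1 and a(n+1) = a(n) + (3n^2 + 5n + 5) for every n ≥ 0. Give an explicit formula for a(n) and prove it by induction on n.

Claim: a(n) = n^3 + n^2 + 3n + 1.

Base case: a(0) = 1, and 0^3 + 0^2 + 3·0 + 1 = 1.
Assume a(k) = k^3 + k^2 + 3k + 1.
Then a(k+1) = a(k) + (3k^2 + 5k + 5) = (k^3 + k^2 + 3k + 1) + (3k^2 + 5k + 5) = k^3 + 4k^2 + 8k + 6,
and (k+1)^3 + (k+1)^2 + 3·(k+1) + 1 = k^3 + 4k^2 + 8k + 6.
Hence a(n) = n^3 + n^2 + 3n + 1 for every n ≥ 0, by induction.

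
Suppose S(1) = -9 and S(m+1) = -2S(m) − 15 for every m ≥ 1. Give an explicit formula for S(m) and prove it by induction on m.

Claim: S(m) = 2·(-2)^m − 5.

Base case: S(1) = -9, and 2·(-2)^1 − 5 = -4 − 5 = -9.
Assume S(r) = 2·(-2)^r − 5 for some r ≥ 1.
Then S(r+1) = -2S(r) − 15 = -2·(2·(-2)^r − 5) − 15 = -4·(-2)^r + 10 − 15 = 2·(-2)^{r+1} − 5.
So the formula holds for r+1, and by induction S(m) = 2·(-2)^m − 5 for all m ≥ 1.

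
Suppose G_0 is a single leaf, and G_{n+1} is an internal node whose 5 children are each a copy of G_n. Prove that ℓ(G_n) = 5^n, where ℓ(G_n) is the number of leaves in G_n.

Base case: ℓ(G_0) = 1, and 5^0 = 1.
Assume ℓ(G_j) = 5^j.
Then ℓ(G_{j+1}) = 5·ℓ(G_j) = 5·5^j = 5^{j+1}.
This completes the inductive step, so ℓ(G_n) = 5^n for all n ≥ 0.

ℓ(G_n) = 5^n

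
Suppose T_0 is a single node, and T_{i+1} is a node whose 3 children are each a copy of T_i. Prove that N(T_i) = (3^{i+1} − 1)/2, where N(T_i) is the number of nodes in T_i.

Base case: N(T_0) = 1, and (3^{0+1} − 1)/2 = 1.
Assume N(T_j) = (3^{j+1} − 1)/2.
Then N(T_{j+1}) = 1 + 3N(T_j) = 1 + 3·(3^{j+1} − 1)/2 = 1 + (3^{j+2} − 3)/2 = (2 + 3^{j+2} − 3)/2 = (3^{j+2} − 1)/2.
This completes the inductive step, so N(T_i) = (3^{i+1} − 1)/2 for all i ≥ 0.

N(T_i) = (3^{i+1} − 1)/2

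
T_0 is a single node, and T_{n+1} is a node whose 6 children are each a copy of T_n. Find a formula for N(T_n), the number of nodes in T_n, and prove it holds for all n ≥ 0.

Claim: N(T_n) = (6^{n+1} − 1)/5.

Base case: N(T_0) = 1, and (6^{0+1} − 1)/5 = 1.
Assume N(T_m) = (6^{m+1} − 1)/5.
Then N(T_{m+1}) = 1 + 6N(T_m) = 1 + 6·(6^{m+1} − 1)/5 = 1 + (6^{m+2} − 6)/5 = (5 + 6^{m+2} − 6)/5 = (6^{m+2} − 1)/5.
So the formula holds for m+1, and by induction N(T_n) = (6^{n+1} − 1)/5 for all n ≥ 0.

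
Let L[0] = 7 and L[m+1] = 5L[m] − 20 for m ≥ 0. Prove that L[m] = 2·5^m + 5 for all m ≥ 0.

Base case: L[0] = 7, and 2·5^0 + 5 = 2 + 5 = 7.
Assume L[r] = 2·5^r + 5 for some r ≥ 0.
Then L[r+1] = 5L[r] − 20 = 5·(2·5^r + 5) − 20 = 10·5^r + 25 − 20 = 2·5^{r+1} + 5.
Hence L[m] = 2·5^m + 5 for every m ≥ 0, by induction.

L[m] = 2·5^m + 5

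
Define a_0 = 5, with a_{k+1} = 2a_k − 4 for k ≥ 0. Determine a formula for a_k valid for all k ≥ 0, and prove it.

Claim: a_k = 2^k + 4.

Base case: a_0 = 5, and 2^0 + 4 = 1 + 4 = 5.
Assume a_r = 2^r + 4 for some r ≥ 0.
Then a_{r+1} = 2a_r − 4 = 2·(2^r + 4) − 4 = 2^{r+1} + 8 − 4 = 2^{r+1} + 4.
So the formula holds for r+1, and by induction a_k = 2^k + 4 for all k ≥ 0.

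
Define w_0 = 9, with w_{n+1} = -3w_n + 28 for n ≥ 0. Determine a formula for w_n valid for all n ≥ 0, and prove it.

Claim: w_n = 2·(-3)^n + 7.

Base case: w_0 = 9, and 2·(-3)^0 + 7 = 2 + 7 = 9.
Assume w_k = 2·(-3)^k + 7 for some k ≥ 0.
Then w_{k+1} = -3w_k + 28 = -3·(2·(-3)^k + 7) + 28 = -6·(-3)^k − 21 + 28 = 2·(-3)^{k+1} + 7.
This completes the inductive step, so w_n = 2·(-3)^n + 7 for all n ≥ 0.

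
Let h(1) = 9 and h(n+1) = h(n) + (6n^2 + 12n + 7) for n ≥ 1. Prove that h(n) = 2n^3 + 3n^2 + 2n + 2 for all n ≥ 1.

Base case: h(1) = 9, and 2·1^3 + 3·1^2 + 2·1 + 2 = 9.
Assume h(m) = 2m^3 + 3m^2 + 2m + 2.
Then h(m+1) = h(m) + (6m^2 + 12m + 7) = (2m^3 + 3m^2 + 2m + 2) + (6m^2 + 12m + 7) = 2m^3 + 9m^2 + 14m + 9,
and 2·(m+1)^3 + 3·(m+1)^2 + 2·(m+1) + 2 = 2m^3 + 9m^2 + 14m + 9.
By induction, h(n) = 2n^3 + 3n^2 + 2n + 2 for all n ≥ 1.

h(n) = 2n^3 + 3n^2 + 2n + 2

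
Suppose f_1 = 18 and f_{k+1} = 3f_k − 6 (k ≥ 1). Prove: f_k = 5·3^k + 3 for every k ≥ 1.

Base case: f_1 = 18, and 5·3^1 + 3 = 15 + 3 = 18.
Assume f_r = 5·3^r + 3 for some r ≥ 1.
Then f_{r+1} = 3f_r − 6 = 3·(5·3^r + 3) − 6 = 15·3^r + 9 − 6 = 5·3^{r+1} + 3.
By induction, f_k = 5·3^k + 3 for all k ≥ 1.

f_k = 5·3^k + 3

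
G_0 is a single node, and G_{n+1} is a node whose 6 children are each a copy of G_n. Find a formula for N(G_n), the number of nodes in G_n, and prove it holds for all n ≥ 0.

Claim: N(G_n) = (6^{n+1} − 1)/5.

Base case: N(G_0) = 1, and (6^{0+1} − 1)/5 = 1.
Assume N(G_j) = (6^{j+1} − 1)/5.
Then N(G_{j+1}) = 1 + 6N(G_j) = 1 + 6·(6^{j+1} − 1)/5 = 1 + (6^{j+2} − 6)/5 = (5 + 6^{j+2} − 6)/5 = (6^{j+2} − 1)/5.
This completes the inductive step, so N(G_n) = (6^{n+1} − 1)/5 for all n ≥ 0.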